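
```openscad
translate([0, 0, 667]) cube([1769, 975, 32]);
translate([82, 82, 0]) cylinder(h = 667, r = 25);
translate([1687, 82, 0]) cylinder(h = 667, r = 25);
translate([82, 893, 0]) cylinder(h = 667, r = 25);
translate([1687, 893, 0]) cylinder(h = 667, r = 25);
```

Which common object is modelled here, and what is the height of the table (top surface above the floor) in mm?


A table. The table height is 699 mm.

A 1769×975×32 slab sits at z = 667 on four Ø50 mm round legs — a table. The top surface is at 667 + 32 = 699 mm.


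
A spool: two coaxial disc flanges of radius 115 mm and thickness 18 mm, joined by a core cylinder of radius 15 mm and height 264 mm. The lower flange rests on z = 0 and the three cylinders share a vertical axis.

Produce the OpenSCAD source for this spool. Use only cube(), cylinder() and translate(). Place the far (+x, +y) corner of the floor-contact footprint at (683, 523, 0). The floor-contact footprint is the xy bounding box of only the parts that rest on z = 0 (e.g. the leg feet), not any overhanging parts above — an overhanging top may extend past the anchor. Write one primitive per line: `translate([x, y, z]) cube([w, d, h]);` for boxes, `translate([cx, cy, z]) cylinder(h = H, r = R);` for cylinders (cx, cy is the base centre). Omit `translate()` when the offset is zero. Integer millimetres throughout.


translate([568, 408, 0]) cylinder(h = 18, r = 115);
translate([568, 408, 18]) cylinder(h = 264, r = 15);
translate([568, 408, 282]) cylinder(h = 18, r = 115);


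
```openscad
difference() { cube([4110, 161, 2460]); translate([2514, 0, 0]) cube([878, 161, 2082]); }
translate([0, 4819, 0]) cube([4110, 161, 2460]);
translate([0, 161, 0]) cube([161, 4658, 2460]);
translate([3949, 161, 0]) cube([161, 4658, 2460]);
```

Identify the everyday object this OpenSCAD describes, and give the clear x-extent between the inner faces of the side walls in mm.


A single room. The interior width is 3788 mm.

Four walls enclosing a rectangle with a door in the front wall — a room. Outside width 4110 minus two 161 mm walls gives 3788 mm.


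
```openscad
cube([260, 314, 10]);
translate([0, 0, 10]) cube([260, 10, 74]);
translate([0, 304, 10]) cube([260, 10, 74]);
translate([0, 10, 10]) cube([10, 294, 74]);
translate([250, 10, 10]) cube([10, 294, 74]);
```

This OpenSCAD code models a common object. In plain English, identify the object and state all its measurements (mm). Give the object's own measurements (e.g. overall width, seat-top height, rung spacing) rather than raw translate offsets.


An open-topped rectangular box: outside dimensions 260×314×84 mm, with a uniform wall and base thickness of 10 mm. The base is a full 260×314 slab on the floor; four walls sit on top of the base. The front and back walls (the −y and +y sides) span the full width; the two side walls fit between them.


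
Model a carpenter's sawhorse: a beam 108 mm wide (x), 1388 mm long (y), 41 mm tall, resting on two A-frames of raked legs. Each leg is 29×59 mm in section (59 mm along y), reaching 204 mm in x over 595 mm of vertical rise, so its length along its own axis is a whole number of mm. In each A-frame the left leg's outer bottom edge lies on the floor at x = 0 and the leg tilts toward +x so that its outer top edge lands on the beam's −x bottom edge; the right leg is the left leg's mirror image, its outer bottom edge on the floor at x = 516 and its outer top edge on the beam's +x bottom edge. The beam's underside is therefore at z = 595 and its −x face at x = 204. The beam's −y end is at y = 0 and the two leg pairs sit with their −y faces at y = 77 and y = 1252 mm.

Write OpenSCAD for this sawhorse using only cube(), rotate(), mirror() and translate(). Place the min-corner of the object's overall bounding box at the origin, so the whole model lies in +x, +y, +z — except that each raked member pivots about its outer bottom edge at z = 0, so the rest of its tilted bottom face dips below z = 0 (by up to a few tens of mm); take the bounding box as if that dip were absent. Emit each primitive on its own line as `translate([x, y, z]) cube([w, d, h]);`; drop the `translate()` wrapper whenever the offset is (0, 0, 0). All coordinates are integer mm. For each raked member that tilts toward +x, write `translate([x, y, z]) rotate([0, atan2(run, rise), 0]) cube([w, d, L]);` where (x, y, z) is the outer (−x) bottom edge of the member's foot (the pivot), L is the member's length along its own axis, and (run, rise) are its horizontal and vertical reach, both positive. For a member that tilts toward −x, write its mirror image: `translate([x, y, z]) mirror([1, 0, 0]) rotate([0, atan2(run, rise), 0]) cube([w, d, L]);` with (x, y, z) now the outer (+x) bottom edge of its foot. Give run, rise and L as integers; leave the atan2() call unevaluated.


translate([204, 0, 595]) cube([108, 1388, 41]);
translate([0, 77, 0]) rotate([0, atan2(204, 595), 0]) cube([29, 59, 629]);
translate([516, 77, 0]) mirror([1, 0, 0]) rotate([0, atan2(204, 595), 0]) cube([29, 59, 629]);
translate([0, 1252, 0]) rotate([0, atan2(204, 595), 0]) cube([29, 59, 629]);
translate([516, 1252, 0]) mirror([1, 0, 0]) rotate([0, atan2(204, 595), 0]) cube([29, 59, 629]);


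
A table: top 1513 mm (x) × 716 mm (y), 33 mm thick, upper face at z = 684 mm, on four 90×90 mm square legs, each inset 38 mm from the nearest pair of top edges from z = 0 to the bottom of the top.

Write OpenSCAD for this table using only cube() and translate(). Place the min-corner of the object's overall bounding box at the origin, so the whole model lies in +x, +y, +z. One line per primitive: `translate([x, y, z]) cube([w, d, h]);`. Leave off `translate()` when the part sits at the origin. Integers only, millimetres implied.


translate([0, 0, 651]) cube([1513, 716, 33]);
translate([38, 38, 0]) cube([90, 90, 651]);
translate([1385, 38, 0]) cube([90, 90, 651]);
translate([38, 588, 0]) cube([90, 90, 651]);
translate([1385, 588, 0]) cube([90, 90, 651]);


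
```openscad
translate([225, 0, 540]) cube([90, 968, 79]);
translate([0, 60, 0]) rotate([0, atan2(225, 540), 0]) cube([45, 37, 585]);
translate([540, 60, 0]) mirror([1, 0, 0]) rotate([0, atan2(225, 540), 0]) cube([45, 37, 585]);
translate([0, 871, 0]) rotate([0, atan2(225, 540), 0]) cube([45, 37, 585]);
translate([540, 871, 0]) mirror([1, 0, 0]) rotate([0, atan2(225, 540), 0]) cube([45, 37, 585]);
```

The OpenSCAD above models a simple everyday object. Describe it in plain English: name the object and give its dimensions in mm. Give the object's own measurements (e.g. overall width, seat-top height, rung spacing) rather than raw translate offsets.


A sawhorse. A 90×968×79 mm beam (x, y, z) sits on two A-frame leg pairs. Each pair is two raked legs of 45×37 mm section (37 mm along y) splaying symmetrically in x. Each leg rises 540 mm vertically over 225 mm of horizontal reach and is 585 mm long along its own axis. Every leg's outer bottom edge rests on the floor and its outer top edge meets a bottom edge of the beam — the left legs (tilting toward +x) meet the beam's −x bottom edge, the right legs (their mirror images, tilting toward −x) meet its +x bottom edge — so the leg tops tuck under the beam, the beam's underside is 540 mm above the floor, and the feet are 540 mm apart outside-to-outside with the beam centred between them. The two leg pairs are set in 60 mm from either end of the beam.


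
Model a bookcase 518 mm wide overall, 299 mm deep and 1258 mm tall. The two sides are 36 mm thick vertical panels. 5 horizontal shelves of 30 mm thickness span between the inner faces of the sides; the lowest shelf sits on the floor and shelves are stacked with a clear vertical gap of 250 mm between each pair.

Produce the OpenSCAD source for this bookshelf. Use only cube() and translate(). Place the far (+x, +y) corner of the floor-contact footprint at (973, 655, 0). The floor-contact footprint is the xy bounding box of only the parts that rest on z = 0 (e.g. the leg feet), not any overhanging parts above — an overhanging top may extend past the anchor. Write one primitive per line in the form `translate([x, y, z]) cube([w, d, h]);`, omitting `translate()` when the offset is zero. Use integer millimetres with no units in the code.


translate([455, 356, 0]) cube([36, 299, 1258]);
translate([937, 356, 0]) cube([36, 299, 1258]);
translate([491, 356, 0]) cube([446, 299, 30]);
translate([491, 356, 280]) cube([446, 299, 30]);
translate([491, 356, 560]) cube([446, 299, 30]);
translate([491, 356, 840]) cube([446, 299, 30]);
translate([491, 356, 1120]) cube([446, 299, 30]);


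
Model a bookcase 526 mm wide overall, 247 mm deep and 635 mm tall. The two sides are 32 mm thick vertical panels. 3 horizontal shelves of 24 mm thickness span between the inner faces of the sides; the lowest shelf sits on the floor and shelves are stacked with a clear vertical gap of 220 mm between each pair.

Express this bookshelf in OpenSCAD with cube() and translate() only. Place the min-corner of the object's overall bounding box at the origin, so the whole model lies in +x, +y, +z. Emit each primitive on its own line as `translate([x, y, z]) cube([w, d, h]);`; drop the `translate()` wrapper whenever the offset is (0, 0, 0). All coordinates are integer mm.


cube([32, 247, 635]);
translate([494, 0, 0]) cube([32, 247, 635]);
translate([32, 0, 0]) cube([462, 247, 24]);
translate([32, 0, 244]) cube([462, 247, 24]);
translate([32, 0, 488]) cube([462, 247, 24]);


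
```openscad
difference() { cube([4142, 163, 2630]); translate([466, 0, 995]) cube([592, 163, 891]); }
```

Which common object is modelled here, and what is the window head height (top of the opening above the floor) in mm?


A wall with a window opening. The window head height is 1886 mm.

A wall with a rectangular opening subtracted — a window. Sill at z = 995, opening 891 mm tall, so the head is at 995 + 891 = 1886 mm.


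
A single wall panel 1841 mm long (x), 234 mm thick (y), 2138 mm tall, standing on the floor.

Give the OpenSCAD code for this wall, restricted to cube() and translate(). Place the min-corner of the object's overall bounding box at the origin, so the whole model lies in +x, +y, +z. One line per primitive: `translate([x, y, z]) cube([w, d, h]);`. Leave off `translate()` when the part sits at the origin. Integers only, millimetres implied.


cube([1841, 234, 2138]);


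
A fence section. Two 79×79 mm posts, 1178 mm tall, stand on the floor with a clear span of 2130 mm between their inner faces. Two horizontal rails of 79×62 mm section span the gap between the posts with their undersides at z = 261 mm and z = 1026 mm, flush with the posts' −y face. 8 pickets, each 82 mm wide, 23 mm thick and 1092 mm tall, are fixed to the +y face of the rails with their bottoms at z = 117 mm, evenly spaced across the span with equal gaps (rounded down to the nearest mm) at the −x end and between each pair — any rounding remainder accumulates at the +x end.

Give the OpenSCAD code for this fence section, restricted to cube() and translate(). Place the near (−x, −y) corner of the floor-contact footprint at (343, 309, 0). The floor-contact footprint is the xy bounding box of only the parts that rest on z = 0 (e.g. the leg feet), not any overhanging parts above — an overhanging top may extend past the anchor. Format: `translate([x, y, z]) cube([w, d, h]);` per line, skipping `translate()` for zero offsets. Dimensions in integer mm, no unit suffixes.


translate([343, 309, 0]) cube([79, 79, 1178]);
translate([2552, 309, 0]) cube([79, 79, 1178]);
translate([422, 309, 261]) cube([2130, 79, 62]);
translate([422, 309, 1026]) cube([2130, 79, 62]);
translate([585, 388, 117]) cube([82, 23, 1092]);
translate([830, 388, 117]) cube([82, 23, 1092]);
translate([1075, 388, 117]) cube([82, 23, 1092]);
translate([1320, 388, 117]) cube([82, 23, 1092]);
translate([1565, 388, 117]) cube([82, 23, 1092]);
translate([1810, 388, 117]) cube([82, 23, 1092]);
translate([2055, 388, 117]) cube([82, 23, 1092]);
translate([2300, 388, 117]) cube([82, 23, 1092]);


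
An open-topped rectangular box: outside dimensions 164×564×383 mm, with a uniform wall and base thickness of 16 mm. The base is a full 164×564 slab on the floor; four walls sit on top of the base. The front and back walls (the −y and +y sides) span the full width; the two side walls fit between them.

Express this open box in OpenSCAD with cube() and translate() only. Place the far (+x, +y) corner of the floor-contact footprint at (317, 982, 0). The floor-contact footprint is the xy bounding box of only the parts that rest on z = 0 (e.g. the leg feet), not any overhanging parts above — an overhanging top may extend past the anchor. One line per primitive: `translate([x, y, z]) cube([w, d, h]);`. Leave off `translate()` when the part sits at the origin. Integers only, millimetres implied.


translate([153, 418, 0]) cube([164, 564, 16]);
translate([153, 418, 16]) cube([164, 16, 367]);
translate([153, 966, 16]) cube([164, 16, 367]);
translate([153, 434, 16]) cube([16, 532, 367]);
translate([301, 434, 16]) cube([16, 532, 367]);


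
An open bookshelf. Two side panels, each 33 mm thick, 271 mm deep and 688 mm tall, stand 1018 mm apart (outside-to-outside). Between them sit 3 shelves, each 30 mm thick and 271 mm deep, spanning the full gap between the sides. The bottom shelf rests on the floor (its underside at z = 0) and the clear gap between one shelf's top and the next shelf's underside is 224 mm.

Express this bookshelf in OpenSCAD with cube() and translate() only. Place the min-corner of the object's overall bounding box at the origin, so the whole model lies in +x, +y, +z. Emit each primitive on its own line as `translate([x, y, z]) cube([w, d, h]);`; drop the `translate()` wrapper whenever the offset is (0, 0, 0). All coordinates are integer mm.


cube([33, 271, 688]);
translate([985, 0, 0]) cube([33, 271, 688]);
translate([33, 0, 0]) cube([952, 271, 30]);
translate([33, 0, 254]) cube([952, 271, 30]);
translate([33, 0, 508]) cube([952, 271, 30]);


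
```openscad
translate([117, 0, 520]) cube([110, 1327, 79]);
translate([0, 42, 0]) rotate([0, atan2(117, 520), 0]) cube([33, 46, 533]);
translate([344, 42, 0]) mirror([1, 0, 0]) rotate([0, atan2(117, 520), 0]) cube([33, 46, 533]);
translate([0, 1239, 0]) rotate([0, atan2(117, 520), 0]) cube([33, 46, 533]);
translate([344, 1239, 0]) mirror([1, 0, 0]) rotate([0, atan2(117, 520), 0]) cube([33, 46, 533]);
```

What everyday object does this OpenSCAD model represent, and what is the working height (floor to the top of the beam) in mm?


A sawhorse. The overall height is 599 mm.

A beam across two mirrored pairs of raked legs — a sawhorse. The beam's underside is at z = 520 (matching the legs' vertical rise in atan2(117, 520)) and the beam is 79 mm tall, so its top is at 520 + 79 = 599 mm. The raked legs top out at the beam's underside, so that is the highest point.


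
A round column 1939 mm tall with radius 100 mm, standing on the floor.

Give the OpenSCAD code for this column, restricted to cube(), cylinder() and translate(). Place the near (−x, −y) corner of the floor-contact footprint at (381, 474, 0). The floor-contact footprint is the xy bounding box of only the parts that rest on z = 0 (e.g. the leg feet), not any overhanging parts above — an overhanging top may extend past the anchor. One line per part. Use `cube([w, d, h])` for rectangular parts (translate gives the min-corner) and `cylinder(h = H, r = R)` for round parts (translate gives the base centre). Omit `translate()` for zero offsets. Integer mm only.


translate([481, 574, 0]) cylinder(h = 1939, r = 100);


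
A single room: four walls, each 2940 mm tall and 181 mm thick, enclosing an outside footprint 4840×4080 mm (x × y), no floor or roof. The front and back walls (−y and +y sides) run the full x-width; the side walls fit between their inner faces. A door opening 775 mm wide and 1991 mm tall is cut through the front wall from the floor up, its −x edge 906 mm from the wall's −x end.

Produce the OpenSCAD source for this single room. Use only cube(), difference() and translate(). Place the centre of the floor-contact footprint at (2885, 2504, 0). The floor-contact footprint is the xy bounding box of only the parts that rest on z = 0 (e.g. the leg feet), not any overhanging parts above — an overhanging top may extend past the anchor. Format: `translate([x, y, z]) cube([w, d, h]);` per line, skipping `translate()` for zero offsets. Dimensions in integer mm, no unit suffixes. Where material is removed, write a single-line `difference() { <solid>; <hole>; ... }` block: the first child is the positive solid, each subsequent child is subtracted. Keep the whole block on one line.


difference() { translate([465, 464, 0]) cube([4840, 181, 2940]); translate([1371, 464, 0]) cube([775, 181, 1991]); }
translate([465, 4363, 0]) cube([4840, 181, 2940]);
translate([465, 645, 0]) cube([181, 3718, 2940]);
translate([5124, 645, 0]) cube([181, 3718, 2940]);


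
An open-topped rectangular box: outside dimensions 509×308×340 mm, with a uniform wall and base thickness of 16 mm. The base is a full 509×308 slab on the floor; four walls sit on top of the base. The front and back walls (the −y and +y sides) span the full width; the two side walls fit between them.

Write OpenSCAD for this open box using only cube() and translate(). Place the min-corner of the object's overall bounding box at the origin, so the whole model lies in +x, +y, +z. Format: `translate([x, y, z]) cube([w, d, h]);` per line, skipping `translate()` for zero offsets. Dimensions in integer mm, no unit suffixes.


cube([509, 308, 16]);
translate([0, 0, 16]) cube([509, 16, 324]);
translate([0, 292, 16]) cube([509, 16, 324]);
translate([0, 16, 16]) cube([16, 276, 324]);
translate([493, 16, 16]) cube([16, 276, 324]);


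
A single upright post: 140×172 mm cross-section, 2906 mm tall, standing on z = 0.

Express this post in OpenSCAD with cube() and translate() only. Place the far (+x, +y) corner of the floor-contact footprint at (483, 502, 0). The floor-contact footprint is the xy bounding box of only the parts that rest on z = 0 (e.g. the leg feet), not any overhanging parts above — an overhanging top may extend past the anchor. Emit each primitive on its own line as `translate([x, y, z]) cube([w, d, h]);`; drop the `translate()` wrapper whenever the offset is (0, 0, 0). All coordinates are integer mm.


translate([343, 330, 0]) cube([140, 172, 2906]);


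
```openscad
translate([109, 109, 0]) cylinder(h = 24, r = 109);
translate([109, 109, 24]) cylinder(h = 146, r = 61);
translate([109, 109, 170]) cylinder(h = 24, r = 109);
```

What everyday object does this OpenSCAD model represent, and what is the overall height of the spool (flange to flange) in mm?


A spool. The overall height is 194 mm.

Three coaxial cylinders, large–small–large — a spool. Two 24 mm flanges and a 146 mm core give 24 + 146 + 24 = 194 mm.


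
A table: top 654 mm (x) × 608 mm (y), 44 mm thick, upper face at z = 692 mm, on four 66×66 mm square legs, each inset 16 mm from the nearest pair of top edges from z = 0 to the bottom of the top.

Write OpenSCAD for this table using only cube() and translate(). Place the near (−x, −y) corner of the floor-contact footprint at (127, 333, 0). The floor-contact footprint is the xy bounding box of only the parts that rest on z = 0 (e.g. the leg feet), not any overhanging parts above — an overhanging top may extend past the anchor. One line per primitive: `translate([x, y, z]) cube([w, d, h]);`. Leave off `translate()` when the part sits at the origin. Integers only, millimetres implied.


translate([111, 317, 648]) cube([654, 608, 44]);
translate([127, 333, 0]) cube([66, 66, 648]);
translate([683, 333, 0]) cube([66, 66, 648]);
translate([127, 843, 0]) cube([66, 66, 648]);
translate([683, 843, 0]) cube([66, 66, 648]);


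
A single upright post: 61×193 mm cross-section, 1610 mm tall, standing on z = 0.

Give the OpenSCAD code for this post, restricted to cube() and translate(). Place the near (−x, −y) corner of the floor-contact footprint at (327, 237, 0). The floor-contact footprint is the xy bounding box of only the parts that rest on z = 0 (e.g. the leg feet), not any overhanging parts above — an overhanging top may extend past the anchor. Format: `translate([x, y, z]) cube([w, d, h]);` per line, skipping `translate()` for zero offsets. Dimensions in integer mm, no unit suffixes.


translate([327, 237, 0]) cube([61, 193, 1610]);


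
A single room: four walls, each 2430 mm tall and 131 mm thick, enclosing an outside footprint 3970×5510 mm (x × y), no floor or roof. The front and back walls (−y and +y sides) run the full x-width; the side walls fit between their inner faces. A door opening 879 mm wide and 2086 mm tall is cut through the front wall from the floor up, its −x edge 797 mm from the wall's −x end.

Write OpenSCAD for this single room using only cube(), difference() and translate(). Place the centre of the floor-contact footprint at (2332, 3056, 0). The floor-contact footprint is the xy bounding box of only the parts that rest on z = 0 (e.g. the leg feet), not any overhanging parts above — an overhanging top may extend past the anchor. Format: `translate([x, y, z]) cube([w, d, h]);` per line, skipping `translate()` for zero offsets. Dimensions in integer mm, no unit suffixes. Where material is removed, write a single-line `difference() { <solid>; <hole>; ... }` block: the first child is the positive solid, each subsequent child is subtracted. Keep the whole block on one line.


difference() { translate([347, 301, 0]) cube([3970, 131, 2430]); translate([1144, 301, 0]) cube([879, 131, 2086]); }
translate([347, 5680, 0]) cube([3970, 131, 2430]);
translate([347, 432, 0]) cube([131, 5248, 2430]);
translate([4186, 432, 0]) cube([131, 5248, 2430]);


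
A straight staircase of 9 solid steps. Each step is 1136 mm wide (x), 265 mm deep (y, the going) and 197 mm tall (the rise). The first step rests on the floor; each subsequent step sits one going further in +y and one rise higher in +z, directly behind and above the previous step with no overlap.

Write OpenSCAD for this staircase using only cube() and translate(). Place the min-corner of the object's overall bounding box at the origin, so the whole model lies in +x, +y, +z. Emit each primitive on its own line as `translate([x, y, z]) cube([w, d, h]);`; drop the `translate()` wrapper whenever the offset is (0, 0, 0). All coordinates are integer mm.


cube([1136, 265, 197]);
translate([0, 265, 197]) cube([1136, 265, 197]);
translate([0, 530, 394]) cube([1136, 265, 197]);
translate([0, 795, 591]) cube([1136, 265, 197]);
translate([0, 1060, 788]) cube([1136, 265, 197]);
translate([0, 1325, 985]) cube([1136, 265, 197]);
translate([0, 1590, 1182]) cube([1136, 265, 197]);
translate([0, 1855, 1379]) cube([1136, 265, 197]);
translate([0, 2120, 1576]) cube([1136, 265, 197]);


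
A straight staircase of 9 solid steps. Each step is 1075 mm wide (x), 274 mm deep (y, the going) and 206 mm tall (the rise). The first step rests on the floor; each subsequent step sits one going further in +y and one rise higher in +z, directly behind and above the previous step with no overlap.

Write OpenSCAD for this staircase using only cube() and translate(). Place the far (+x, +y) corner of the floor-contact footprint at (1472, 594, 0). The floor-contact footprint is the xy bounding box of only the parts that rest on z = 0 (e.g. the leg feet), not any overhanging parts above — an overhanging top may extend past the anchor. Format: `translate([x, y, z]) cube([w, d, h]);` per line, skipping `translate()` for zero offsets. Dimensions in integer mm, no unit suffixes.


translate([397, 320, 0]) cube([1075, 274, 206]);
translate([397, 594, 206]) cube([1075, 274, 206]);
translate([397, 868, 412]) cube([1075, 274, 206]);
translate([397, 1142, 618]) cube([1075, 274, 206]);
translate([397, 1416, 824]) cube([1075, 274, 206]);
translate([397, 1690, 1030]) cube([1075, 274, 206]);
translate([397, 1964, 1236]) cube([1075, 274, 206]);
translate([397, 2238, 1442]) cube([1075, 274, 206]);
translate([397, 2512, 1648]) cube([1075, 274, 206]);


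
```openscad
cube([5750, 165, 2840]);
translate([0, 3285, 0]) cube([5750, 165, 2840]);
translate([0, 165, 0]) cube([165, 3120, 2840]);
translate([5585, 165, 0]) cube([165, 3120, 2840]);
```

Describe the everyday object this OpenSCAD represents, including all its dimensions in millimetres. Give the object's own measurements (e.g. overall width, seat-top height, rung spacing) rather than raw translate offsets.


The wall frame of a small rectangular building: four walls, each 2840 mm tall and 165 mm thick, enclosing a footprint 5750 mm (x) by 3450 mm (y) outside-to-outside, with no floor or roof. The front and back walls (the −y and +y sides) span the full width; the two side walls fit between them.


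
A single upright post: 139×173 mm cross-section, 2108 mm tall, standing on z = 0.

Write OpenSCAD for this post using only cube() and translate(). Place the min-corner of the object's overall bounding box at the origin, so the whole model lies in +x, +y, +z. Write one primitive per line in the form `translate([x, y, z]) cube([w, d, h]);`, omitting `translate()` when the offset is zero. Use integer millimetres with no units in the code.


cube([139, 173, 2108]);


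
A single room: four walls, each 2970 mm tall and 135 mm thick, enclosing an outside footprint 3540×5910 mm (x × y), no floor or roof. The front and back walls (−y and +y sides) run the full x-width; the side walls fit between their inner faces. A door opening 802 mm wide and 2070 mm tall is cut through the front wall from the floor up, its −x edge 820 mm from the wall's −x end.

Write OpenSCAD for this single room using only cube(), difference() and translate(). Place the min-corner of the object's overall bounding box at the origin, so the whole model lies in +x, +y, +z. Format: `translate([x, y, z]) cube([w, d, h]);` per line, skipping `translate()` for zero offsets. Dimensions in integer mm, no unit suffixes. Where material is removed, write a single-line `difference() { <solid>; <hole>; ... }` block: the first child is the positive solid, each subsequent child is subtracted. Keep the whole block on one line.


difference() { cube([3540, 135, 2970]); translate([820, 0, 0]) cube([802, 135, 2070]); }
translate([0, 5775, 0]) cube([3540, 135, 2970]);
translate([0, 135, 0]) cube([135, 5640, 2970]);
translate([3405, 135, 0]) cube([135, 5640, 2970]);


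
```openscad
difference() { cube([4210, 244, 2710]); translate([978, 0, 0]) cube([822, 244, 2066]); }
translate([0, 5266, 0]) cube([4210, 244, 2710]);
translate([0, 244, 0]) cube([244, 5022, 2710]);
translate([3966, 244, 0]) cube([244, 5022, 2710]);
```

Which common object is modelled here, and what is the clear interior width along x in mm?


A single room. The interior width is 3722 mm.

Four walls enclosing a rectangle with a door in the front wall — a room. Outside width 4210 minus two 244 mm walls gives 3722 mm.


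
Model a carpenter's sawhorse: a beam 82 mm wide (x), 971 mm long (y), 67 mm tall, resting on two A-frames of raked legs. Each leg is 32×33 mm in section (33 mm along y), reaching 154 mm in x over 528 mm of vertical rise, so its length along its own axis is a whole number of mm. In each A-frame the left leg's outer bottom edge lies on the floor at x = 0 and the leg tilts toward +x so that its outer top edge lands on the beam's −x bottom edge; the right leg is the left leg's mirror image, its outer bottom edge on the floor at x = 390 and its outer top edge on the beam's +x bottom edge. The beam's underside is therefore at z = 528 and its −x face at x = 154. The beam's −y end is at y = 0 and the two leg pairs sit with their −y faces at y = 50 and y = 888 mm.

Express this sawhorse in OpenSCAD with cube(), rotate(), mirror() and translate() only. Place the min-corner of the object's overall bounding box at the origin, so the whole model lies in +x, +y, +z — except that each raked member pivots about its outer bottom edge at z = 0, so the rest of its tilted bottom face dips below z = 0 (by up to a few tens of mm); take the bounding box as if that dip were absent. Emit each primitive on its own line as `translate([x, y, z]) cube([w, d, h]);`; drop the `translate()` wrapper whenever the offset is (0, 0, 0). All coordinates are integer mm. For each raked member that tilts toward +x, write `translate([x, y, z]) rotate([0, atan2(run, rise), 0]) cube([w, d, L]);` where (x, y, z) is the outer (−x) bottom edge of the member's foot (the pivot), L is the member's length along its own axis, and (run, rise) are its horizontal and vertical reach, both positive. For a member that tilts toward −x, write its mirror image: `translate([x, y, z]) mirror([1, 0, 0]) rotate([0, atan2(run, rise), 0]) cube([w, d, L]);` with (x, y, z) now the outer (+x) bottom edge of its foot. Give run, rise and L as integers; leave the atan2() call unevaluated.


translate([154, 0, 528]) cube([82, 971, 67]);
translate([0, 50, 0]) rotate([0, atan2(154, 528), 0]) cube([32, 33, 550]);
translate([390, 50, 0]) mirror([1, 0, 0]) rotate([0, atan2(154, 528), 0]) cube([32, 33, 550]);
translate([0, 888, 0]) rotate([0, atan2(154, 528), 0]) cube([32, 33, 550]);
translate([390, 888, 0]) mirror([1, 0, 0]) rotate([0, atan2(154, 528), 0]) cube([32, 33, 550]);


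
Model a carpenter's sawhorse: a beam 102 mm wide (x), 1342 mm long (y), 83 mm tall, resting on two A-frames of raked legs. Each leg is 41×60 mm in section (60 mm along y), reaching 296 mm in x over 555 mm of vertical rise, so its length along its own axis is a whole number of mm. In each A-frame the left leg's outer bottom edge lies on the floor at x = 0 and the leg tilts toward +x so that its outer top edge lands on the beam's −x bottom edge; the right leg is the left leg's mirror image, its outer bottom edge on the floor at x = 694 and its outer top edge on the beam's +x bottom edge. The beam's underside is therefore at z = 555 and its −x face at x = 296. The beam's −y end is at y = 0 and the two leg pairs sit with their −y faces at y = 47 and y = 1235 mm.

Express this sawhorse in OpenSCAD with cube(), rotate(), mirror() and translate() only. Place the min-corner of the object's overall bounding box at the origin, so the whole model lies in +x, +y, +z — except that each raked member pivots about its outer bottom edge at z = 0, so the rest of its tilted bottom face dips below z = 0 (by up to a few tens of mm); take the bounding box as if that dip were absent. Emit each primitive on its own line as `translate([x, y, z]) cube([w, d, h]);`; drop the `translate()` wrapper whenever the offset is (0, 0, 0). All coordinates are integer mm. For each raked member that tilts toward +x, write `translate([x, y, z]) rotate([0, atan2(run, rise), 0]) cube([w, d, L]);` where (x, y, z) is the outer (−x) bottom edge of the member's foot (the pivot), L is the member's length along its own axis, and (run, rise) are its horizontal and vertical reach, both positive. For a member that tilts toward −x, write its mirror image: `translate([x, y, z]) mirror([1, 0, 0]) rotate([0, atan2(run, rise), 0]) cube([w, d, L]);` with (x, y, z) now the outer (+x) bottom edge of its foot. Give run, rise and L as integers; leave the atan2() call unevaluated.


translate([296, 0, 555]) cube([102, 1342, 83]);
translate([0, 47, 0]) rotate([0, atan2(296, 555), 0]) cube([41, 60, 629]);
translate([694, 47, 0]) mirror([1, 0, 0]) rotate([0, atan2(296, 555), 0]) cube([41, 60, 629]);
translate([0, 1235, 0]) rotate([0, atan2(296, 555), 0]) cube([41, 60, 629]);
translate([694, 1235, 0]) mirror([1, 0, 0]) rotate([0, atan2(296, 555), 0]) cube([41, 60, 629]);


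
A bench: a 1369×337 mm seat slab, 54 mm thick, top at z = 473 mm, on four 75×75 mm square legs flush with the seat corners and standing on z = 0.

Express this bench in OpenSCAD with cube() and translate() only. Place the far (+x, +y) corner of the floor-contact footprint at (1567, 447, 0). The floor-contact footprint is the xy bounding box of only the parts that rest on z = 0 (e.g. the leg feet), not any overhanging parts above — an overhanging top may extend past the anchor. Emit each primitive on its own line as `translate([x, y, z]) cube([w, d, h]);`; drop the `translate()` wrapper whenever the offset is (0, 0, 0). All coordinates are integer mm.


translate([198, 110, 419]) cube([1369, 337, 54]);
translate([198, 110, 0]) cube([75, 75, 419]);
translate([198, 372, 0]) cube([75, 75, 419]);
translate([1492, 110, 0]) cube([75, 75, 419]);
translate([1492, 372, 0]) cube([75, 75, 419]);


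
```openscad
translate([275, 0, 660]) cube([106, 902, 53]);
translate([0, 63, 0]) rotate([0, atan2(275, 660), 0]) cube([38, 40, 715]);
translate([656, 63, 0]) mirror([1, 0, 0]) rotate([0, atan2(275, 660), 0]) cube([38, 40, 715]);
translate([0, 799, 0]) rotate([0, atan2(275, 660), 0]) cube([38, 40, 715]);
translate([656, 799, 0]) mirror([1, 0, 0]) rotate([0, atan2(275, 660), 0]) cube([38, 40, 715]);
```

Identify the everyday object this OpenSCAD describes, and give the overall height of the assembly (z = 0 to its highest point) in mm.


A sawhorse. The overall height is 713 mm.

A beam across two mirrored pairs of raked legs — a sawhorse. The beam's underside is at z = 660 (matching the legs' vertical rise in atan2(275, 660)) and the beam is 53 mm tall, so its top is at 660 + 53 = 713 mm. The raked legs top out at the beam's underside, so that is the highest point.


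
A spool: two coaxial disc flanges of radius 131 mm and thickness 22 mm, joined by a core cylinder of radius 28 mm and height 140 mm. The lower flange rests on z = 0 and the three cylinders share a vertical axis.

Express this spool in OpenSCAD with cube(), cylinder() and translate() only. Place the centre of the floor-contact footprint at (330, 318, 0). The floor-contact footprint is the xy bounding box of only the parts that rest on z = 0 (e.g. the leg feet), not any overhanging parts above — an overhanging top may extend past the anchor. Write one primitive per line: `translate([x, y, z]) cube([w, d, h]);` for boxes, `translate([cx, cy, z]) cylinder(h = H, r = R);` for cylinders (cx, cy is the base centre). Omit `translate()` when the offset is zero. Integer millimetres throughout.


translate([330, 318, 0]) cylinder(h = 22, r = 131);
translate([330, 318, 22]) cylinder(h = 140, r = 28);
translate([330, 318, 162]) cylinder(h = 22, r = 131);


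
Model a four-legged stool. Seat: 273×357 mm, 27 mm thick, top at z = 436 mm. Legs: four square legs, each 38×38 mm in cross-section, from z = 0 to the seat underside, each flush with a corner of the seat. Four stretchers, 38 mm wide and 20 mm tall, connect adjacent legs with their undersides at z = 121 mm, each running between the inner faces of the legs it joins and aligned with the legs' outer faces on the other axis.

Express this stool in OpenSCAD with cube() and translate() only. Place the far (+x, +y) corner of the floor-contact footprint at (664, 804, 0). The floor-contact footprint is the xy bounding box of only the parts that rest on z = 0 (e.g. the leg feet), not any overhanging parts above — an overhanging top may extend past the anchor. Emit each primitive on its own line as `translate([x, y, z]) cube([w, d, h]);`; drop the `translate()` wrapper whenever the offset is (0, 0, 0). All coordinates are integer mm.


translate([391, 447, 409]) cube([273, 357, 27]);
translate([391, 447, 0]) cube([38, 38, 409]);
translate([626, 447, 0]) cube([38, 38, 409]);
translate([391, 766, 0]) cube([38, 38, 409]);
translate([626, 766, 0]) cube([38, 38, 409]);
translate([429, 447, 121]) cube([197, 38, 20]);
translate([429, 766, 121]) cube([197, 38, 20]);
translate([391, 485, 121]) cube([38, 281, 20]);
translate([626, 485, 121]) cube([38, 281, 20]);


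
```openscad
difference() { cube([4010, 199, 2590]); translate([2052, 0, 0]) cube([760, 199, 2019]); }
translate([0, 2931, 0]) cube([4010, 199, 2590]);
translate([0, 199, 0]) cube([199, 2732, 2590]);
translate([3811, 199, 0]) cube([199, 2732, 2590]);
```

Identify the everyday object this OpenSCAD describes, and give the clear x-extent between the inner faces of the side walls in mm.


A single room. The interior width is 3612 mm.

Four walls enclosing a rectangle with a door in the front wall — a room. Outside width 4010 minus two 199 mm walls gives 3612 mm.


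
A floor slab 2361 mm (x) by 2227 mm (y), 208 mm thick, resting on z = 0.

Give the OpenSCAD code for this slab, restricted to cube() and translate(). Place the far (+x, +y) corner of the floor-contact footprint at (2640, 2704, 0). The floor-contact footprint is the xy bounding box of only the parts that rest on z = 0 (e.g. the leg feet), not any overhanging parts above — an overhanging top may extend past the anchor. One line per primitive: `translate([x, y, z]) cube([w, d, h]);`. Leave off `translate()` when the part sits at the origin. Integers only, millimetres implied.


translate([279, 477, 0]) cube([2361, 2227, 208]);


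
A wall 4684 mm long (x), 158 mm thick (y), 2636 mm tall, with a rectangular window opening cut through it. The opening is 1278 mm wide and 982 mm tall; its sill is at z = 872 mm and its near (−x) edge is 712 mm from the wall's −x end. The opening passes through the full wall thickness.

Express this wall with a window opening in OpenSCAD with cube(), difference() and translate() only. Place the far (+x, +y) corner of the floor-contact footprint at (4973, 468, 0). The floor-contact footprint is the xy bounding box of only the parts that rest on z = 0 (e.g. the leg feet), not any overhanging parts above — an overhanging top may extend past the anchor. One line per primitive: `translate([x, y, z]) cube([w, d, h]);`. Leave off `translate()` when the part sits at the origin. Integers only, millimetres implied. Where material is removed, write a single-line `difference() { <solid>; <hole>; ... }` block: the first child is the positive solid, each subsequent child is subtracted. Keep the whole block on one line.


difference() { translate([289, 310, 0]) cube([4684, 158, 2636]); translate([1001, 310, 872]) cube([1278, 158, 982]); }


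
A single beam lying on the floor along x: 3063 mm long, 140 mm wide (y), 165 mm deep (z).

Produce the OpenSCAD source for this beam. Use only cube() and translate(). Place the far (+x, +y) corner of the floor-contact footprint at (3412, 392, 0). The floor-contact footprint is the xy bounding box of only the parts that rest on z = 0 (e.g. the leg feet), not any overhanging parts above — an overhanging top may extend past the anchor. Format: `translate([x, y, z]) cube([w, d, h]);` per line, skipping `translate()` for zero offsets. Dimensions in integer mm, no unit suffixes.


translate([349, 252, 0]) cube([3063, 140, 165]);


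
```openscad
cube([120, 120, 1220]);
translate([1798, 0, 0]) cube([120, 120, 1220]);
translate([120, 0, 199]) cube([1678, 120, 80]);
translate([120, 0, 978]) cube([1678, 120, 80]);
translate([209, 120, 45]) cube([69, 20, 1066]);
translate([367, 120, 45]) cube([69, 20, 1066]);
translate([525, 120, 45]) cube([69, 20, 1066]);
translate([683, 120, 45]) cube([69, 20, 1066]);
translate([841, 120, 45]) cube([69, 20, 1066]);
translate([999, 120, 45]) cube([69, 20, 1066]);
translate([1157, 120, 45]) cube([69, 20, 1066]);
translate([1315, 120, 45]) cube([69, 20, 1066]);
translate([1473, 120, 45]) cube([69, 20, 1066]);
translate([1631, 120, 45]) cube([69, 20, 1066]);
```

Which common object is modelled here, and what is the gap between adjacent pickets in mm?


A fence section. The picket gap is 89 mm.

Two posts, two rails, 10 pickets — a fence section. Span 1678 mm holds 10 pickets of 69 mm with 11 equal gaps: ⌊(1678 − 10·69) / 11⌋ = 89 mm.


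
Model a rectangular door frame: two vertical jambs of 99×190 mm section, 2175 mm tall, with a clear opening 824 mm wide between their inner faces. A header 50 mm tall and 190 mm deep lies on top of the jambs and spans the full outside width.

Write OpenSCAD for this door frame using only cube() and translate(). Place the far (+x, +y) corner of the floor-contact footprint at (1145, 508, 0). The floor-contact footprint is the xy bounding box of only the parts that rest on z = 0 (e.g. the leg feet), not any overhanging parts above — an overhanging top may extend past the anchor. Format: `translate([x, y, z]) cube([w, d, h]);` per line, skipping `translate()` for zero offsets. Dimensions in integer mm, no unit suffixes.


translate([123, 318, 0]) cube([99, 190, 2175]);
translate([1046, 318, 0]) cube([99, 190, 2175]);
translate([123, 318, 2175]) cube([1022, 190, 50]);
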